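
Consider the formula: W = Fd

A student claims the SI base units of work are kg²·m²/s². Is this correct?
Units of each symbol in W = Fd:
  F (force): kg·m/s²
  d (displacement): m

Multiplying the contributions: [kg·m/s²] · [m]
Adding exponents of each base unit: kg: 1, m: 2, s: -2
SI base units of work: kg·m²/s²

The claimed units kg²·m²/s² (exponents kg: 2, m: 2, s: -2) do not match the derived units kg·m²/s² (exponents kg: 1, m: 2, s: -2), so the claim is incorrect.

Answer: No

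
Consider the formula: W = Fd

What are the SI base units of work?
Units of each symbol in W = Fd:
  F (force): kg·m/s²
  d (displacement): m

Multiplying the contributions: [kg·m/s²] · [m]
Adding exponents of each base unit: kg: 1, m: 2, s: -2
SI base units of work: kg·m²/s²

Answer: kg·m²/s²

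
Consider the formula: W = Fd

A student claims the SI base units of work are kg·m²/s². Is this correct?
Units of each symbol in W = Fd:
  F (force): kg·m/s²
  d (displacement): m

Multiplying the contributions: [kg·m/s²] · [m]
Adding exponents of each base unit: kg: 1, m: 2, s: -2
SI base units of work: kg·m²/s²

The claimed units kg·m²/s² match the derived units, so the claim is correct.

Answer: Yes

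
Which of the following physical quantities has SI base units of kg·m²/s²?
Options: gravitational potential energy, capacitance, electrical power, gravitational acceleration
Checking the SI base units of each option:
  gravitational potential energy (U = -GMm/r): kg·m²/s²  ✓ matches
  capacitance (C = Q/V): s⁴·A²/(kg·m²)  ✗
  electrical power (P = IV): kg·m²/s³  ✗
  gravitational acceleration (g = GM/r²): m/s²  ✗

Only gravitational potential energy has units kg·m²/s².

Answer: gravitational potential energy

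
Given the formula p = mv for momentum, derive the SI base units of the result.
Units of each symbol in p = mv:
  m (mass): kg
  v (velocity): m/s

Multiplying the contributions: [kg] · [m/s]
Adding exponents of each base unit: kg: 1, m: 1, s: -1
SI base units of momentum: kg·m/s

Answer: kg·m/s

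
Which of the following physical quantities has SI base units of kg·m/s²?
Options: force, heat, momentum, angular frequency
Checking the SI base units of each option:
  force (F = ma): kg·m/s²  ✓ matches
  heat (Q = mcΔT): kg·m²/s²  ✗
  momentum (p = mv): kg·m/s  ✗
  angular frequency (ω = 2πf): 1/s  ✗

Only force has units kg·m/s².

Answer: force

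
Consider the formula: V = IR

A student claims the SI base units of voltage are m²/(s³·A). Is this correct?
Units of each symbol in V = IR:
  I (current): A
  R (resistance, in ohms): kg·m²/(s³·A²)

Multiplying the contributions: [A] · [kg·m²/(s³·A²)]
Adding exponents of each base unit: kg: 1, m: 2, s: -3, A: -1
SI base units of voltage: kg·m²/(s³·A)

The claimed units m²/(s³·A) (exponents m: 2, s: -3, A: -1) do not match the derived units kg·m²/(s³·A) (exponents kg: 1, m: 2, s: -3, A: -1), so the claim is incorrect.

Answer: No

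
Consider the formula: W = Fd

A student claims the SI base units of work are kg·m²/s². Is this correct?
Units of each symbol in W = Fd:
  F (force): kg·m/s²
  d (displacement): m

Multiplying the contributions: [kg·m/s²] · [m]
Adding exponents of each base unit: kg: 1, m: 2, s: -2
SI base units of work: kg·m²/s²

The claimed units kg·m²/s² match the derived units, so the claim is correct.

Answer: Yes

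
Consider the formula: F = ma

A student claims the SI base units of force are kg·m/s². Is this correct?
Units of each symbol in F = ma:
  m (mass): kg
  a (acceleration): m/s²

Multiplying the contributions: [kg] · [m/s²]
Adding exponents of each base unit: kg: 1, m: 1, s: -2
SI base units of force: kg·m/s²

The claimed units kg·m/s² match the derived units, so the claim is correct.

Answer: Yes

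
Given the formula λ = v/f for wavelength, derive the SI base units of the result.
Units of each symbol in λ = v/f:
  v (wave speed): m/s
  f (frequency): 1/s  → in the denominator, contributes s

Multiplying the contributions: [m/s] · [s]
Adding exponents of each base unit: m: 1
SI base units of wavelength: m

Answer: m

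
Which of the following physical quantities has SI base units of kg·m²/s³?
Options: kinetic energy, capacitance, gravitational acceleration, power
Checking the SI base units of each option:
  kinetic energy (E = ½mv²): kg·m²/s²  ✗
  capacitance (C = Q/V): s⁴·A²/(kg·m²)  ✗
  gravitational acceleration (g = GM/r²): m/s²  ✗
  power (P = W/t): kg·m²/s³  ✓ matches

Only power has units kg·m²/s³.

Answer: power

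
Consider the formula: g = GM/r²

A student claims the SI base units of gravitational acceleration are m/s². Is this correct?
Units of each symbol in g = GM/r²:
  G (gravitational constant): m³/(kg·s²)
  M (mass): kg
  r (distance): m  → to the power 2 in the denominator, contributes 1/m²

Multiplying the contributions: [m³/(kg·s²)] · [kg] · [1/m²]
Adding exponents of each base unit: m: 1, s: -2
SI base units of gravitational acceleration: m/s²

The claimed units m/s² match the derived units, so the claim is correct.

Answer: Yes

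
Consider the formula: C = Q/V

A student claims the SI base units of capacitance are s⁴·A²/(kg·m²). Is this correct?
Units of each symbol in C = Q/V:
  Q (charge, in coulombs): s·A
  V (voltage, in volts): kg·m²/(s³·A)  → in the denominator, contributes s³·A/(kg·m²)

Multiplying the contributions: [s·A] · [s³·A/(kg·m²)]
Adding exponents of each base unit: kg: -1, m: -2, s: 4, A: 2
SI base units of capacitance: s⁴·A²/(kg·m²)

The claimed units s⁴·A²/(kg·m²) match the derived units, so the claim is correct.

Answer: Yes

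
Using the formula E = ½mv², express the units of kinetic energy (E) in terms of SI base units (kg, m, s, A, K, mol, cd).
Units of each symbol in E = ½mv²:
  m (mass): kg
  v (speed): m/s  → to the power 2, contributes m²/s²
  The factor ½ is dimensionless.

Multiplying the contributions: [kg] · [m²/s²]
Adding exponents of each base unit: kg: 1, m: 2, s: -2
SI base units of kinetic energy: kg·m²/s²

Answer: kg·m²/s²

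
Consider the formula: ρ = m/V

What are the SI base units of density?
Units of each symbol in ρ = m/V:
  m (mass): kg
  V (volume): m³  → in the denominator, contributes 1/m³

Multiplying the contributions: [kg] · [1/m³]
Adding exponents of each base unit: kg: 1, m: -3
SI base units of density: kg/m³

Answer: kg/m³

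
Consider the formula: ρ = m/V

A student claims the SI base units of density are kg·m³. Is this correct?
Units of each symbol in ρ = m/V:
  m (mass): kg
  V (volume): m³  → in the denominator, contributes 1/m³

Multiplying the contributions: [kg] · [1/m³]
Adding exponents of each base unit: kg: 1, m: -3
SI base units of density: kg/m³

The claimed units kg·m³ (exponents kg: 1, m: 3) do not match the derived units kg/m³ (exponents kg: 1, m: -3), so the claim is incorrect.

Answer: No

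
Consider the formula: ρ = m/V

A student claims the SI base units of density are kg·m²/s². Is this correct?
Units of each symbol in ρ = m/V:
  m (mass): kg
  V (volume): m³  → in the denominator, contributes 1/m³

Multiplying the contributions: [kg] · [1/m³]
Adding exponents of each base unit: kg: 1, m: -3
SI base units of density: kg/m³

The claimed units kg·m²/s² (exponents kg: 1, m: 2, s: -2) do not match the derived units kg/m³ (exponents kg: 1, m: -3), so the claim is incorrect.

Answer: No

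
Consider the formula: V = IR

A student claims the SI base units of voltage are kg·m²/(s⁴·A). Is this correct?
Units of each symbol in V = IR:
  I (current): A
  R (resistance, in ohms): kg·m²/(s³·A²)

Multiplying the contributions: [A] · [kg·m²/(s³·A²)]
Adding exponents of each base unit: kg: 1, m: 2, s: -3, A: -1
SI base units of voltage: kg·m²/(s³·A)

The claimed units kg·m²/(s⁴·A) (exponents kg: 1, m: 2, s: -4, A: -1) do not match the derived units kg·m²/(s³·A) (exponents kg: 1, m: 2, s: -3, A: -1), so the claim is incorrect.

Answer: No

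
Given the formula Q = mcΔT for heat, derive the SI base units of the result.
Units of each symbol in Q = mcΔT:
  m (mass): kg
  c (specific heat capacity, in J/(kg·K)): m²/(s²·K)
  ΔT (temperature change): K

Multiplying the contributions: [kg] · [m²/(s²·K)] · [K]
Adding exponents of each base unit: kg: 1, m: 2, s: -2
SI base units of heat: kg·m²/s²

Answer: kg·m²/s²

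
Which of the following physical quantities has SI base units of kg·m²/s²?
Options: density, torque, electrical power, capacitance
Checking the SI base units of each option:
  density (ρ = m/V): kg/m³  ✗
  torque (τ = Fr): kg·m²/s²  ✓ matches
  electrical power (P = IV): kg·m²/s³  ✗
  capacitance (C = Q/V): s⁴·A²/(kg·m²)  ✗

Only torque has units kg·m²/s².

Answer: torque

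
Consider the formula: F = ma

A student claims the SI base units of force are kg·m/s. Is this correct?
Units of each symbol in F = ma:
  m (mass): kg
  a (acceleration): m/s²

Multiplying the contributions: [kg] · [m/s²]
Adding exponents of each base unit: kg: 1, m: 1, s: -2
SI base units of force: kg·m/s²

The claimed units kg·m/s (exponents kg: 1, m: 1, s: -1) do not match the derived units kg·m/s² (exponents kg: 1, m: 1, s: -2), so the claim is incorrect.

Answer: No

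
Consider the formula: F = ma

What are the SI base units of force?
Units of each symbol in F = ma:
  m (mass): kg
  a (acceleration): m/s²

Multiplying the contributions: [kg] · [m/s²]
Adding exponents of each base unit: kg: 1, m: 1, s: -2
SI base units of force: kg·m/s²

Answer: kg·m/s²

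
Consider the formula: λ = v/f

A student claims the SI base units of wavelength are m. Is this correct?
Units of each symbol in λ = v/f:
  v (wave speed): m/s
  f (frequency): 1/s  → in the denominator, contributes s

Multiplying the contributions: [m/s] · [s]
Adding exponents of each base unit: m: 1
SI base units of wavelength: m

The claimed units m match the derived units, so the claim is correct.

Answer: Yes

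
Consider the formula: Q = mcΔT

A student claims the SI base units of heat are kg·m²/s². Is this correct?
Units of each symbol in Q = mcΔT:
  m (mass): kg
  c (specific heat capacity, in J/(kg·K)): m²/(s²·K)
  ΔT (temperature change): K

Multiplying the contributions: [kg] · [m²/(s²·K)] · [K]
Adding exponents of each base unit: kg: 1, m: 2, s: -2
SI base units of heat: kg·m²/s²

The claimed units kg·m²/s² match the derived units, so the claim is correct.

Answer: Yes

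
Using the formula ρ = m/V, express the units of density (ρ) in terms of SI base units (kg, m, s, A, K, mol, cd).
Units of each symbol in ρ = m/V:
  m (mass): kg
  V (volume): m³  → in the denominator, contributes 1/m³

Multiplying the contributions: [kg] · [1/m³]
Adding exponents of each base unit: kg: 1, m: -3
SI base units of density: kg/m³

Answer: kg/m³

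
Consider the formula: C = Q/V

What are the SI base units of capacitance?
Units of each symbol in C = Q/V:
  Q (charge, in coulombs): s·A
  V (voltage, in volts): kg·m²/(s³·A)  → in the denominator, contributes s³·A/(kg·m²)

Multiplying the contributions: [s·A] · [s³·A/(kg·m²)]
Adding exponents of each base unit: kg: -1, m: -2, s: 4, A: 2
SI base units of capacitance: s⁴·A²/(kg·m²)

Answer: s⁴·A²/(kg·m²)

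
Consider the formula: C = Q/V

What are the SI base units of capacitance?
Units of each symbol in C = Q/V:
  Q (charge, in coulombs): s·A
  V (voltage, in volts): kg·m²/(s³·A)  → in the denominator, contributes s³·A/(kg·m²)

Multiplying the contributions: [s·A] · [s³·A/(kg·m²)]
Adding exponents of each base unit: kg: -1, m: -2, s: 4, A: 2
SI base units of capacitance: s⁴·A²/(kg·m²)

Answer: s⁴·A²/(kg·m²)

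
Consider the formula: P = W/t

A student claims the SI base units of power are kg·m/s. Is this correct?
Units of each symbol in P = W/t:
  W (work): kg·m²/s²
  t (time): s  → in the denominator, contributes 1/s

Multiplying the contributions: [kg·m²/s²] · [1/s]
Adding exponents of each base unit: kg: 1, m: 2, s: -3
SI base units of power: kg·m²/s³

The claimed units kg·m/s (exponents kg: 1, m: 1, s: -1) do not match the derived units kg·m²/s³ (exponents kg: 1, m: 2, s: -3), so the claim is incorrect.

Answer: No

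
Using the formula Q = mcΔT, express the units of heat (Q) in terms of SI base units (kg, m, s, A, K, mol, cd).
Units of each symbol in Q = mcΔT:
  m (mass): kg
  c (specific heat capacity, in J/(kg·K)): m²/(s²·K)
  ΔT (temperature change): K

Multiplying the contributions: [kg] · [m²/(s²·K)] · [K]
Adding exponents of each base unit: kg: 1, m: 2, s: -2
SI base units of heat: kg·m²/s²

Answer: kg·m²/s²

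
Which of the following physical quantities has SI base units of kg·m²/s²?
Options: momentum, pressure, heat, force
Checking the SI base units of each option:
  momentum (p = mv): kg·m/s  ✗
  pressure (P = F/A): kg/(m·s²)  ✗
  heat (Q = mcΔT): kg·m²/s²  ✓ matches
  force (F = ma): kg·m/s²  ✗

Only heat has units kg·m²/s².

Answer: heat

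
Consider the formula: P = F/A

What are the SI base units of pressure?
Units of each symbol in P = F/A:
  F (force): kg·m/s²
  A (area): m²  → in the denominator, contributes 1/m²

Multiplying the contributions: [kg·m/s²] · [1/m²]
Adding exponents of each base unit: kg: 1, m: -1, s: -2
SI base units of pressure: kg/(m·s²)

Answer: kg/(m·s²)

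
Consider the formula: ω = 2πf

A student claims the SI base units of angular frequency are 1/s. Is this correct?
Units of each symbol in ω = 2πf:
  f (frequency): 1/s
  The factor 2π is dimensionless.

Multiplying the contributions: [1/s]
Adding exponents of each base unit: s: -1
SI base units of angular frequency: 1/s

The claimed units 1/s match the derived units, so the claim is correct.

Answer: Yes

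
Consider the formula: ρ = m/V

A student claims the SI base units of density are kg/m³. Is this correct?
Units of each symbol in ρ = m/V:
  m (mass): kg
  V (volume): m³  → in the denominator, contributes 1/m³

Multiplying the contributions: [kg] · [1/m³]
Adding exponents of each base unit: kg: 1, m: -3
SI base units of density: kg/m³

The claimed units kg/m³ match the derived units, so the claim is correct.

Answer: Yes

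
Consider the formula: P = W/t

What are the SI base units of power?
Units of each symbol in P = W/t:
  W (work): kg·m²/s²
  t (time): s  → in the denominator, contributes 1/s

Multiplying the contributions: [kg·m²/s²] · [1/s]
Adding exponents of each base unit: kg: 1, m: 2, s: -3
SI base units of power: kg·m²/s³

Answer: kg·m²/s³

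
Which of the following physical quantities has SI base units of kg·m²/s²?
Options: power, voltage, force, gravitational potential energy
Checking the SI base units of each option:
  power (P = W/t): kg·m²/s³  ✗
  voltage (V = IR): kg·m²/(s³·A)  ✗
  force (F = ma): kg·m/s²  ✗
  gravitational potential energy (U = -GMm/r): kg·m²/s²  ✓ matches

Only gravitational potential energy has units kg·m²/s².

Answer: gravitational potential energy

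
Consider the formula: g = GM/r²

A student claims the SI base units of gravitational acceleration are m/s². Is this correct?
Units of each symbol in g = GM/r²:
  G (gravitational constant): m³/(kg·s²)
  M (mass): kg
  r (distance): m  → to the power 2 in the denominator, contributes 1/m²

Multiplying the contributions: [m³/(kg·s²)] · [kg] · [1/m²]
Adding exponents of each base unit: m: 1, s: -2
SI base units of gravitational acceleration: m/s²

The claimed units m/s² match the derived units, so the claim is correct.

Answer: Yes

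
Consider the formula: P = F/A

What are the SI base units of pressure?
Units of each symbol in P = F/A:
  F (force): kg·m/s²
  A (area): m²  → in the denominator, contributes 1/m²

Multiplying the contributions: [kg·m/s²] · [1/m²]
Adding exponents of each base unit: kg: 1, m: -1, s: -2
SI base units of pressure: kg/(m·s²)

Answer: kg/(m·s²)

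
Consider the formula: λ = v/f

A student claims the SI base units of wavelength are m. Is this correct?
Units of each symbol in λ = v/f:
  v (wave speed): m/s
  f (frequency): 1/s  → in the denominator, contributes s

Multiplying the contributions: [m/s] · [s]
Adding exponents of each base unit: m: 1
SI base units of wavelength: m

The claimed units m match the derived units, so the claim is correct.

Answer: Yes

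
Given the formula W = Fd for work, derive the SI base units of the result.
Units of each symbol in W = Fd:
  F (force): kg·m/s²
  d (displacement): m

Multiplying the contributions: [kg·m/s²] · [m]
Adding exponents of each base unit: kg: 1, m: 2, s: -2
SI base units of work: kg·m²/s²

Answer: kg·m²/s²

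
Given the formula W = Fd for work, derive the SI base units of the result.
Units of each symbol in W = Fd:
  F (force): kg·m/s²
  d (displacement): m

Multiplying the contributions: [kg·m/s²] · [m]
Adding exponents of each base unit: kg: 1, m: 2, s: -2
SI base units of work: kg·m²/s²

Answer: kg·m²/s²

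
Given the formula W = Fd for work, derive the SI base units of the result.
Units of each symbol in W = Fd:
  F (force): kg·m/s²
  d (displacement): m

Multiplying the contributions: [kg·m/s²] · [m]
Adding exponents of each base unit: kg: 1, m: 2, s: -2
SI base units of work: kg·m²/s²

Answer: kg·m²/s²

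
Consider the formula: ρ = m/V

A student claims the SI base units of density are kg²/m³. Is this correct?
Units of each symbol in ρ = m/V:
  m (mass): kg
  V (volume): m³  → in the denominator, contributes 1/m³

Multiplying the contributions: [kg] · [1/m³]
Adding exponents of each base unit: kg: 1, m: -3
SI base units of density: kg/m³

The claimed units kg²/m³ (exponents kg: 2, m: -3) do not match the derived units kg/m³ (exponents kg: 1, m: -3), so the claim is incorrect.

Answer: No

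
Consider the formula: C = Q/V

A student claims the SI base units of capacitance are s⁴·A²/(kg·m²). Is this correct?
Units of each symbol in C = Q/V:
  Q (charge, in coulombs): s·A
  V (voltage, in volts): kg·m²/(s³·A)  → in the denominator, contributes s³·A/(kg·m²)

Multiplying the contributions: [s·A] · [s³·A/(kg·m²)]
Adding exponents of each base unit: kg: -1, m: -2, s: 4, A: 2
SI base units of capacitance: s⁴·A²/(kg·m²)

The claimed units s⁴·A²/(kg·m²) match the derived units, so the claim is correct.

Answer: Yes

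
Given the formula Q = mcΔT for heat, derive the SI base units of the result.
Units of each symbol in Q = mcΔT:
  m (mass): kg
  c (specific heat capacity, in J/(kg·K)): m²/(s²·K)
  ΔT (temperature change): K

Multiplying the contributions: [kg] · [m²/(s²·K)] · [K]
Adding exponents of each base unit: kg: 1, m: 2, s: -2
SI base units of heat: kg·m²/s²

Answer: kg·m²/s²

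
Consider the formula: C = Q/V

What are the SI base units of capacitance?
Units of each symbol in C = Q/V:
  Q (charge, in coulombs): s·A
  V (voltage, in volts): kg·m²/(s³·A)  → in the denominator, contributes s³·A/(kg·m²)

Multiplying the contributions: [s·A] · [s³·A/(kg·m²)]
Adding exponents of each base unit: kg: -1, m: -2, s: 4, A: 2
SI base units of capacitance: s⁴·A²/(kg·m²)

Answer: s⁴·A²/(kg·m²)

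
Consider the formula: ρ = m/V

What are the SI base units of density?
Units of each symbol in ρ = m/V:
  m (mass): kg
  V (volume): m³  → in the denominator, contributes 1/m³

Multiplying the contributions: [kg] · [1/m³]
Adding exponents of each base unit: kg: 1, m: -3
SI base units of density: kg/m³

Answer: kg/m³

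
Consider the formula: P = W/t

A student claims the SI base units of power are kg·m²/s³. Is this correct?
Units of each symbol in P = W/t:
  W (work): kg·m²/s²
  t (time): s  → in the denominator, contributes 1/s

Multiplying the contributions: [kg·m²/s²] · [1/s]
Adding exponents of each base unit: kg: 1, m: 2, s: -3
SI base units of power: kg·m²/s³

The claimed units kg·m²/s³ match the derived units, so the claim is correct.

Answer: Yes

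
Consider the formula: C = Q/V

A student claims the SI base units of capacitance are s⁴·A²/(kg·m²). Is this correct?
Units of each symbol in C = Q/V:
  Q (charge, in coulombs): s·A
  V (voltage, in volts): kg·m²/(s³·A)  → in the denominator, contributes s³·A/(kg·m²)

Multiplying the contributions: [s·A] · [s³·A/(kg·m²)]
Adding exponents of each base unit: kg: -1, m: -2, s: 4, A: 2
SI base units of capacitance: s⁴·A²/(kg·m²)

The claimed units s⁴·A²/(kg·m²) match the derived units, so the claim is correct.

Answer: Yes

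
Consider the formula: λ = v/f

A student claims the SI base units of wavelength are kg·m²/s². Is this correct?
Units of each symbol in λ = v/f:
  v (wave speed): m/s
  f (frequency): 1/s  → in the denominator, contributes s

Multiplying the contributions: [m/s] · [s]
Adding exponents of each base unit: m: 1
SI base units of wavelength: m

The claimed units kg·m²/s² (exponents kg: 1, m: 2, s: -2) do not match the derived units m (exponents m: 1), so the claim is incorrect.

Answer: No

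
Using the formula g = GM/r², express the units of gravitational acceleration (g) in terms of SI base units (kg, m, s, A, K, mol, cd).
Units of each symbol in g = GM/r²:
  G (gravitational constant): m³/(kg·s²)
  M (mass): kg
  r (distance): m  → to the power 2 in the denominator, contributes 1/m²

Multiplying the contributions: [m³/(kg·s²)] · [kg] · [1/m²]
Adding exponents of each base unit: m: 1, s: -2
SI base units of gravitational acceleration: m/s²

Answer: m/s²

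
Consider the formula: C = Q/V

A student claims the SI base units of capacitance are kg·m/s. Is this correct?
Units of each symbol in C = Q/V:
  Q (charge, in coulombs): s·A
  V (voltage, in volts): kg·m²/(s³·A)  → in the denominator, contributes s³·A/(kg·m²)

Multiplying the contributions: [s·A] · [s³·A/(kg·m²)]
Adding exponents of each base unit: kg: -1, m: -2, s: 4, A: 2
SI base units of capacitance: s⁴·A²/(kg·m²)

The claimed units kg·m/s (exponents kg: 1, m: 1, s: -1) do not match the derived units s⁴·A²/(kg·m²) (exponents kg: -1, m: -2, s: 4, A: 2), so the claim is incorrect.

Answer: No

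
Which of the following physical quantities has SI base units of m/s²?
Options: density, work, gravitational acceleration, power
Checking the SI base units of each option:
  density (ρ = m/V): kg/m³  ✗
  work (W = Fd): kg·m²/s²  ✗
  gravitational acceleration (g = GM/r²): m/s²  ✓ matches
  power (P = W/t): kg·m²/s³  ✗

Only gravitational acceleration has units m/s².

Answer: gravitational acceleration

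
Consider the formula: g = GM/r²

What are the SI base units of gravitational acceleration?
Units of each symbol in g = GM/r²:
  G (gravitational constant): m³/(kg·s²)
  M (mass): kg
  r (distance): m  → to the power 2 in the denominator, contributes 1/m²

Multiplying the contributions: [m³/(kg·s²)] · [kg] · [1/m²]
Adding exponents of each base unit: m: 1, s: -2
SI base units of gravitational acceleration: m/s²

Answer: m/s²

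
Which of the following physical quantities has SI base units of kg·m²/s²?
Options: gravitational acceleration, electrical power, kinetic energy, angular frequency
Checking the SI base units of each option:
  gravitational acceleration (g = GM/r²): m/s²  ✗
  electrical power (P = IV): kg·m²/s³  ✗
  kinetic energy (E = ½mv²): kg·m²/s²  ✓ matches
  angular frequency (ω = 2πf): 1/s  ✗

Only kinetic energy has units kg·m²/s².

Answer: kinetic energy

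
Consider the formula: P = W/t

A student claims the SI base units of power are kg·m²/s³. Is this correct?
Units of each symbol in P = W/t:
  W (work): kg·m²/s²
  t (time): s  → in the denominator, contributes 1/s

Multiplying the contributions: [kg·m²/s²] · [1/s]
Adding exponents of each base unit: kg: 1, m: 2, s: -3
SI base units of power: kg·m²/s³

The claimed units kg·m²/s³ match the derived units, so the claim is correct.

Answer: Yes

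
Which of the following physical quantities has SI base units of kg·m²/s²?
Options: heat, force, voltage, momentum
Checking the SI base units of each option:
  heat (Q = mcΔT): kg·m²/s²  ✓ matches
  force (F = ma): kg·m/s²  ✗
  voltage (V = IR): kg·m²/(s³·A)  ✗
  momentum (p = mv): kg·m/s  ✗

Only heat has units kg·m²/s².

Answer: heat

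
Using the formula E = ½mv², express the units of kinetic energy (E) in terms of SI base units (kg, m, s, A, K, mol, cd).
Units of each symbol in E = ½mv²:
  m (mass): kg
  v (speed): m/s  → to the power 2, contributes m²/s²
  The factor ½ is dimensionless.

Multiplying the contributions: [kg] · [m²/s²]
Adding exponents of each base unit: kg: 1, m: 2, s: -2
SI base units of kinetic energy: kg·m²/s²

Answer: kg·m²/s²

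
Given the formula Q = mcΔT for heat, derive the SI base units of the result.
Units of each symbol in Q = mcΔT:
  m (mass): kg
  c (specific heat capacity, in J/(kg·K)): m²/(s²·K)
  ΔT (temperature change): K

Multiplying the contributions: [kg] · [m²/(s²·K)] · [K]
Adding exponents of each base unit: kg: 1, m: 2, s: -2
SI base units of heat: kg·m²/s²

Answer: kg·m²/s²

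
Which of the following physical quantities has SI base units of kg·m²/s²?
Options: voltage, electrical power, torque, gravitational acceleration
Checking the SI base units of each option:
  voltage (V = IR): kg·m²/(s³·A)  ✗
  electrical power (P = IV): kg·m²/s³  ✗
  torque (τ = Fr): kg·m²/s²  ✓ matches
  gravitational acceleration (g = GM/r²): m/s²  ✗

Only torque has units kg·m²/s².

Answer: torque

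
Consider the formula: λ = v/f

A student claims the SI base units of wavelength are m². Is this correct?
Units of each symbol in λ = v/f:
  v (wave speed): m/s
  f (frequency): 1/s  → in the denominator, contributes s

Multiplying the contributions: [m/s] · [s]
Adding exponents of each base unit: m: 1
SI base units of wavelength: m

The claimed units m² (exponents m: 2) do not match the derived units m (exponents m: 1), so the claim is incorrect.

Answer: No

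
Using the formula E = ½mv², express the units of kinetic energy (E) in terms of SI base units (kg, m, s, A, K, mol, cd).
Units of each symbol in E = ½mv²:
  m (mass): kg
  v (speed): m/s  → to the power 2, contributes m²/s²
  The factor ½ is dimensionless.

Multiplying the contributions: [kg] · [m²/s²]
Adding exponents of each base unit: kg: 1, m: 2, s: -2
SI base units of kinetic energy: kg·m²/s²

Answer: kg·m²/s²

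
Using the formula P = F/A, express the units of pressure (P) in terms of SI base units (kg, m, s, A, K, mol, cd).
Units of each symbol in P = F/A:
  F (force): kg·m/s²
  A (area): m²  → in the denominator, contributes 1/m²

Multiplying the contributions: [kg·m/s²] · [1/m²]
Adding exponents of each base unit: kg: 1, m: -1, s: -2
SI base units of pressure: kg/(m·s²)

Answer: kg/(m·s²)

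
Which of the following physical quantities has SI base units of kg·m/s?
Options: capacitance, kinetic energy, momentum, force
Checking the SI base units of each option:
  capacitance (C = Q/V): s⁴·A²/(kg·m²)  ✗
  kinetic energy (E = ½mv²): kg·m²/s²  ✗
  momentum (p = mv): kg·m/s  ✓ matches
  force (F = ma): kg·m/s²  ✗

Only momentum has units kg·m/s.

Answer: momentum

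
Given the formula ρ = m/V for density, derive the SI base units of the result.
Units of each symbol in ρ = m/V:
  m (mass): kg
  V (volume): m³  → in the denominator, contributes 1/m³

Multiplying the contributions: [kg] · [1/m³]
Adding exponents of each base unit: kg: 1, m: -3
SI base units of density: kg/m³

Answer: kg/m³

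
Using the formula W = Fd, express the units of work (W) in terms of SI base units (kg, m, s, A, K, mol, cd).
Units of each symbol in W = Fd:
  F (force): kg·m/s²
  d (displacement): m

Multiplying the contributions: [kg·m/s²] · [m]
Adding exponents of each base unit: kg: 1, m: 2, s: -2
SI base units of work: kg·m²/s²

Answer: kg·m²/s²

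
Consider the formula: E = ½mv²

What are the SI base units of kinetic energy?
Units of each symbol in E = ½mv²:
  m (mass): kg
  v (speed): m/s  → to the power 2, contributes m²/s²
  The factor ½ is dimensionless.

Multiplying the contributions: [kg] · [m²/s²]
Adding exponents of each base unit: kg: 1, m: 2, s: -2
SI base units of kinetic energy: kg·m²/s²

Answer: kg·m²/s²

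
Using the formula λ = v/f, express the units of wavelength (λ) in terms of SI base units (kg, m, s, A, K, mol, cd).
Units of each symbol in λ = v/f:
  v (wave speed): m/s
  f (frequency): 1/s  → in the denominator, contributes s

Multiplying the contributions: [m/s] · [s]
Adding exponents of each base unit: m: 1
SI base units of wavelength: m

Answer: m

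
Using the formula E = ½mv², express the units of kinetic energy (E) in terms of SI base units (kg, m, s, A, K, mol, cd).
Units of each symbol in E = ½mv²:
  m (mass): kg
  v (speed): m/s  → to the power 2, contributes m²/s²
  The factor ½ is dimensionless.

Multiplying the contributions: [kg] · [m²/s²]
Adding exponents of each base unit: kg: 1, m: 2, s: -2
SI base units of kinetic energy: kg·m²/s²

Answer: kg·m²/s²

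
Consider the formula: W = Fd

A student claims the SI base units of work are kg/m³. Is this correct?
Units of each symbol in W = Fd:
  F (force): kg·m/s²
  d (displacement): m

Multiplying the contributions: [kg·m/s²] · [m]
Adding exponents of each base unit: kg: 1, m: 2, s: -2
SI base units of work: kg·m²/s²

The claimed units kg/m³ (exponents kg: 1, m: -3) do not match the derived units kg·m²/s² (exponents kg: 1, m: 2, s: -2), so the claim is incorrect.

Answer: No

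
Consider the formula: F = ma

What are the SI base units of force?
Units of each symbol in F = ma:
  m (mass): kg
  a (acceleration): m/s²

Multiplying the contributions: [kg] · [m/s²]
Adding exponents of each base unit: kg: 1, m: 1, s: -2
SI base units of force: kg·m/s²

Answer: kg·m/s²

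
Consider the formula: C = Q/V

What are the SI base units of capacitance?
Units of each symbol in C = Q/V:
  Q (charge, in coulombs): s·A
  V (voltage, in volts): kg·m²/(s³·A)  → in the denominator, contributes s³·A/(kg·m²)

Multiplying the contributions: [s·A] · [s³·A/(kg·m²)]
Adding exponents of each base unit: kg: -1, m: -2, s: 4, A: 2
SI base units of capacitance: s⁴·A²/(kg·m²)

Answer: s⁴·A²/(kg·m²)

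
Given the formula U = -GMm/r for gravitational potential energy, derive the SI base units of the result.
Units of each symbol in U = -GMm/r:
  G (gravitational constant): m³/(kg·s²)
  M (mass): kg
  m (mass): kg
  r (distance): m  → in the denominator, contributes 1/m
  The minus sign does not affect the units.

Multiplying the contributions: [m³/(kg·s²)] · [kg] · [kg] · [1/m]
Adding exponents of each base unit: kg: 1, m: 2, s: -2
SI base units of gravitational potential energy: kg·m²/s²

Answer: kg·m²/s²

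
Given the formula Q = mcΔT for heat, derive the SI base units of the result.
Units of each symbol in Q = mcΔT:
  m (mass): kg
  c (specific heat capacity, in J/(kg·K)): m²/(s²·K)
  ΔT (temperature change): K

Multiplying the contributions: [kg] · [m²/(s²·K)] · [K]
Adding exponents of each base unit: kg: 1, m: 2, s: -2
SI base units of heat: kg·m²/s²

Answer: kg·m²/s²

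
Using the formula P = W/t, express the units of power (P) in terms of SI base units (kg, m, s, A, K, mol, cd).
Units of each symbol in P = W/t:
  W (work): kg·m²/s²
  t (time): s  → in the denominator, contributes 1/s

Multiplying the contributions: [kg·m²/s²] · [1/s]
Adding exponents of each base unit: kg: 1, m: 2, s: -3
SI base units of power: kg·m²/s³

Answer: kg·m²/s³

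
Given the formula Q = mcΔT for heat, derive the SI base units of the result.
Units of each symbol in Q = mcΔT:
  m (mass): kg
  c (specific heat capacity, in J/(kg·K)): m²/(s²·K)
  ΔT (temperature change): K

Multiplying the contributions: [kg] · [m²/(s²·K)] · [K]
Adding exponents of each base unit: kg: 1, m: 2, s: -2
SI base units of heat: kg·m²/s²

Answer: kg·m²/s²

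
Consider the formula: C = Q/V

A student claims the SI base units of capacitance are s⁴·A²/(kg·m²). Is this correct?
Units of each symbol in C = Q/V:
  Q (charge, in coulombs): s·A
  V (voltage, in volts): kg·m²/(s³·A)  → in the denominator, contributes s³·A/(kg·m²)

Multiplying the contributions: [s·A] · [s³·A/(kg·m²)]
Adding exponents of each base unit: kg: -1, m: -2, s: 4, A: 2
SI base units of capacitance: s⁴·A²/(kg·m²)

The claimed units s⁴·A²/(kg·m²) match the derived units, so the claim is correct.

Answer: Yes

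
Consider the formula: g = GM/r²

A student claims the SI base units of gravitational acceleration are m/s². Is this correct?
Units of each symbol in g = GM/r²:
  G (gravitational constant): m³/(kg·s²)
  M (mass): kg
  r (distance): m  → to the power 2 in the denominator, contributes 1/m²

Multiplying the contributions: [m³/(kg·s²)] · [kg] · [1/m²]
Adding exponents of each base unit: m: 1, s: -2
SI base units of gravitational acceleration: m/s²

The claimed units m/s² match the derived units, so the claim is correct.

Answer: Yes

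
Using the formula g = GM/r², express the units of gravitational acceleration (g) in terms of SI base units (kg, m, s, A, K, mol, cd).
Units of each symbol in g = GM/r²:
  G (gravitational constant): m³/(kg·s²)
  M (mass): kg
  r (distance): m  → to the power 2 in the denominator, contributes 1/m²

Multiplying the contributions: [m³/(kg·s²)] · [kg] · [1/m²]
Adding exponents of each base unit: m: 1, s: -2
SI base units of gravitational acceleration: m/s²

Answer: m/s²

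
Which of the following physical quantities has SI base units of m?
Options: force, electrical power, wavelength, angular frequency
Checking the SI base units of each option:
  force (F = ma): kg·m/s²  ✗
  electrical power (P = IV): kg·m²/s³  ✗
  wavelength (λ = v/f): m  ✓ matches
  angular frequency (ω = 2πf): 1/s  ✗

Only wavelength has units m.

Answer: wavelength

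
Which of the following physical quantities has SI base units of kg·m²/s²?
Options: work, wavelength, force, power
Checking the SI base units of each option:
  work (W = Fd): kg·m²/s²  ✓ matches
  wavelength (λ = v/f): m  ✗
  force (F = ma): kg·m/s²  ✗
  power (P = W/t): kg·m²/s³  ✗

Only work has units kg·m²/s².

Answer: work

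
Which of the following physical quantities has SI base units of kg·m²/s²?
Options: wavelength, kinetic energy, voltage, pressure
Checking the SI base units of each option:
  wavelength (λ = v/f): m  ✗
  kinetic energy (E = ½mv²): kg·m²/s²  ✓ matches
  voltage (V = IR): kg·m²/(s³·A)  ✗
  pressure (P = F/A): kg/(m·s²)  ✗

Only kinetic energy has units kg·m²/s².

Answer: kinetic energy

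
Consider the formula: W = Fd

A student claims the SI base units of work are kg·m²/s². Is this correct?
Units of each symbol in W = Fd:
  F (force): kg·m/s²
  d (displacement): m

Multiplying the contributions: [kg·m/s²] · [m]
Adding exponents of each base unit: kg: 1, m: 2, s: -2
SI base units of work: kg·m²/s²

The claimed units kg·m²/s² match the derived units, so the claim is correct.

Answer: Yes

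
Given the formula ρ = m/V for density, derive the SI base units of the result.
Units of each symbol in ρ = m/V:
  m (mass): kg
  V (volume): m³  → in the denominator, contributes 1/m³

Multiplying the contributions: [kg] · [1/m³]
Adding exponents of each base unit: kg: 1, m: -3
SI base units of density: kg/m³

Answer: kg/m³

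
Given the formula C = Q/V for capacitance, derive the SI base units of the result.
Units of each symbol in C = Q/V:
  Q (charge, in coulombs): s·A
  V (voltage, in volts): kg·m²/(s³·A)  → in the denominator, contributes s³·A/(kg·m²)

Multiplying the contributions: [s·A] · [s³·A/(kg·m²)]
Adding exponents of each base unit: kg: -1, m: -2, s: 4, A: 2
SI base units of capacitance: s⁴·A²/(kg·m²)

Answer: s⁴·A²/(kg·m²)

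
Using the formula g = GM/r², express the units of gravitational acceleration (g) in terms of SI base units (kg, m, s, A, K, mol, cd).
Units of each symbol in g = GM/r²:
  G (gravitational constant): m³/(kg·s²)
  M (mass): kg
  r (distance): m  → to the power 2 in the denominator, contributes 1/m²

Multiplying the contributions: [m³/(kg·s²)] · [kg] · [1/m²]
Adding exponents of each base unit: m: 1, s: -2
SI base units of gravitational acceleration: m/s²

Answer: m/s²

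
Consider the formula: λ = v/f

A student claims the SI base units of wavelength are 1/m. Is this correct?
Units of each symbol in λ = v/f:
  v (wave speed): m/s
  f (frequency): 1/s  → in the denominator, contributes s

Multiplying the contributions: [m/s] · [s]
Adding exponents of each base unit: m: 1
SI base units of wavelength: m

The claimed units 1/m (exponents m: -1) do not match the derived units m (exponents m: 1), so the claim is incorrect.

Answer: No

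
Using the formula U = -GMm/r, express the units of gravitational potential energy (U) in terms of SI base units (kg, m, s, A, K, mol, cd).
Units of each symbol in U = -GMm/r:
  G (gravitational constant): m³/(kg·s²)
  M (mass): kg
  m (mass): kg
  r (distance): m  → in the denominator, contributes 1/m
  The minus sign does not affect the units.

Multiplying the contributions: [m³/(kg·s²)] · [kg] · [kg] · [1/m]
Adding exponents of each base unit: kg: 1, m: 2, s: -2
SI base units of gravitational potential energy: kg·m²/s²

Answer: kg·m²/s²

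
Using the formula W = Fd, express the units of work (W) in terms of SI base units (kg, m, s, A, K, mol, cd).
Units of each symbol in W = Fd:
  F (force): kg·m/s²
  d (displacement): m

Multiplying the contributions: [kg·m/s²] · [m]
Adding exponents of each base unit: kg: 1, m: 2, s: -2
SI base units of work: kg·m²/s²

Answer: kg·m²/s²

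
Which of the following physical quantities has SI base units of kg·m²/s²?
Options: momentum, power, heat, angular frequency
Checking the SI base units of each option:
  momentum (p = mv): kg·m/s  ✗
  power (P = W/t): kg·m²/s³  ✗
  heat (Q = mcΔT): kg·m²/s²  ✓ matches
  angular frequency (ω = 2πf): 1/s  ✗

Only heat has units kg·m²/s².

Answer: heat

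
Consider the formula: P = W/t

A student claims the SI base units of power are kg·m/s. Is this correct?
Units of each symbol in P = W/t:
  W (work): kg·m²/s²
  t (time): s  → in the denominator, contributes 1/s

Multiplying the contributions: [kg·m²/s²] · [1/s]
Adding exponents of each base unit: kg: 1, m: 2, s: -3
SI base units of power: kg·m²/s³

The claimed units kg·m/s (exponents kg: 1, m: 1, s: -1) do not match the derived units kg·m²/s³ (exponents kg: 1, m: 2, s: -3), so the claim is incorrect.

Answer: No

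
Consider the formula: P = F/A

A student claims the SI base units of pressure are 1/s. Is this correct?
Units of each symbol in P = F/A:
  F (force): kg·m/s²
  A (area): m²  → in the denominator, contributes 1/m²

Multiplying the contributions: [kg·m/s²] · [1/m²]
Adding exponents of each base unit: kg: 1, m: -1, s: -2
SI base units of pressure: kg/(m·s²)

The claimed units 1/s (exponents s: -1) do not match the derived units kg/(m·s²) (exponents kg: 1, m: -1, s: -2), so the claim is incorrect.

Answer: No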